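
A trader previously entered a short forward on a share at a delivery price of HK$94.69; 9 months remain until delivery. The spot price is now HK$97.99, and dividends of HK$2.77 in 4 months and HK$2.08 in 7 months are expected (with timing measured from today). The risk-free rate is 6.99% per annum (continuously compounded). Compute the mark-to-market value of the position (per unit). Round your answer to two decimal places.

PV(remaining dividends) I = 2.77·e^(−0.0699·4/12) + 2.08·e^(−0.0699·7/12) = 4.7031
Current forward F = (S − I)·e^(rT) = (97.99 − 4.7031)·e^(0.0699·9/12) = 93.2869 × 1.053824 = 98.3080
Value (long) = (F − K)·e^(−rT) = (98.3080 − 94.69) × 0.948925 = 3.4332
Short position value = −(long value) = -HK$3.43

-HK$3.43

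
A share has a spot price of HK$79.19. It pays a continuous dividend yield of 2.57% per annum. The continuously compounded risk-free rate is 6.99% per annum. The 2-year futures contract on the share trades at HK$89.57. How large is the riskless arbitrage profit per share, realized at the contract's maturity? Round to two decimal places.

Fair futures: F* = S·e^(carry·T), with carry = (r − q) = 0.0699 − 0.0257 = 0.0442
F* = 79.19 · e^(0.0442 × 2) = 79.19 · e^0.088400 = 79.19 × 1.092425 = HK$86.5091
Market HK$89.57 > fair HK$86.5091: forward overpriced → cash-and-carry (buy spot, short the forward).
At maturity, profit = |F_mkt − F*| = |89.57 − 86.5091| = HK$3.06 per share

HK$3.06 per share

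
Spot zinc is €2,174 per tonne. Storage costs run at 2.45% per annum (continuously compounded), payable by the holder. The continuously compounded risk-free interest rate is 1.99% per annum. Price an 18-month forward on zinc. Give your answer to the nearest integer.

Net carry = r + u − y = 0.0199 + 0.0245 − 0.0000 = 0.0444
F = S·e^((r+u−y)T) = 2174 · e^(0.0444 × 18/12) = 2174 · e^0.066600
= 2174 × 1.068868 = €2,324 per tonne

€2,324 per tonne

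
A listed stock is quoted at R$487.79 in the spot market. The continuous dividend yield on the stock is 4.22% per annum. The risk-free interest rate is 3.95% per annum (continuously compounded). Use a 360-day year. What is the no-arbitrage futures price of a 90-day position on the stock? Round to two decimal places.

R$487.46

F = S·e^((r − q)T) = 487.79 · e^((0.0395 − 0.0422) × 90/360)
= 487.79 · e^-0.000675 = 487.79 × 0.999325
F = R$487.46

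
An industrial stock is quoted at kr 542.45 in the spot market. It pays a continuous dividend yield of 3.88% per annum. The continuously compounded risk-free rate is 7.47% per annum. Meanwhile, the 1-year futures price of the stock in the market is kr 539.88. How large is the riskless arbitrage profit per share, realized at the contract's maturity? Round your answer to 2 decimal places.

kr 22.40 per share

Fair futures: F* = S·e^(carry·T), with carry = (r − q) = 0.0747 − 0.0388 = 0.0359
F* = 542.45 · e^(0.0359 × 1) = 542.45 · e^0.035900 = 542.45 × 1.036552 = kr 562.2776
Market kr 539.88 < fair kr 562.2776: forward underpriced → reverse cash-and-carry (short spot, go long the forward).
At maturity, profit = |F_mkt − F*| = |539.88 − 562.2776| = kr 22.40 per share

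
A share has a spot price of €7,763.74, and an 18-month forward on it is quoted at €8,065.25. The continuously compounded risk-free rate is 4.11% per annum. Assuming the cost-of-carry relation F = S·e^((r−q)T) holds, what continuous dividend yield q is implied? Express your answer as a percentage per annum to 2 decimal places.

From F = S·e^((r−q)T): (r − q) = ln(F/S)/T
ln(8065.25/7763.74) = ln(1.038836) = 0.038101
(r − q) = 0.038101 / (18/12) = 0.025401
q = r − ln(F/S)/T = 0.0411 − 0.025401 = 0.015699
q = 1.57%

1.57%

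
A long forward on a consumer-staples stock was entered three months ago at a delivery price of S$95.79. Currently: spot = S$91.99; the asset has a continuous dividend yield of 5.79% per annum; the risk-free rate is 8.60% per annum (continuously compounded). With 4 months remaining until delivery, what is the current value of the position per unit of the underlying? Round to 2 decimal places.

Current fair forward for the remaining 4 months: F = S·e^((r − q)·T), (r − q) = 0.0860 − 0.0579 = 0.0281
F = 91.99 · e^(0.0281 × 4/12) = 91.99 × 1.009411 = 92.8557
Value of long forward = (F − K)·e^(−rT) = (92.8557 − 95.79) · e^(−0.0860·4/12)
= -2.9343 × 0.971740 = -2.85

-S$2.85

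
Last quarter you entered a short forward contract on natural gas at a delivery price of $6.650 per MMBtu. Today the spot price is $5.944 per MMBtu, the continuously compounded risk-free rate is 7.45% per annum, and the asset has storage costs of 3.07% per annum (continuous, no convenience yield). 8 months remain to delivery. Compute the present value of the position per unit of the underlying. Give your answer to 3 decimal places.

Current fair forward for the remaining 8 months: F = S·e^((r + u)·T), (r + u) = 0.0745 + 0.0307 = 0.1052
F = 5.944 · e^(0.1052 × 8/12) = 5.944 × 1.072651 = 6.3758
Value of long forward = (F − K)·e^(−rT) = (6.3758 − 6.650) · e^(−0.0745·8/12)
= -0.2742 × 0.951547 = -0.261
Short position value = −(long value) = $0.261

$0.261 per MMBtu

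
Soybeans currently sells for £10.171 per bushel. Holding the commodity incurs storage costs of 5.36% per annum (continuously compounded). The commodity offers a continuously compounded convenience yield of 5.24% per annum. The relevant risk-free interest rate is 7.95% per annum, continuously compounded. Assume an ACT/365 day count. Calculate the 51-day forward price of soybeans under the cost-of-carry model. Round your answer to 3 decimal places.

Net carry = r + u − y = 0.0795 + 0.0536 − 0.0524 = 0.0807
F = S·e^((r+u−y)T) = 10.171 · e^(0.0807 × 51/365) = 10.171 · e^0.011276
= 10.171 × 1.011340 = £10.286 per bushel

£10.286 per bushel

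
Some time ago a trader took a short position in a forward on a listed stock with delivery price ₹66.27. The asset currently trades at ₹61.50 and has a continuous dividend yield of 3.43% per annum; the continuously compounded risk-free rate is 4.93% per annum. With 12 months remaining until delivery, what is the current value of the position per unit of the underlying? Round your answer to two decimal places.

₹3.66

Current fair forward for the remaining 12 months: F = S·e^((r − q)·T), (r − q) = 0.0493 − 0.0343 = 0.0150
F = 61.50 · e^(0.0150 × 12/12) = 61.50 × 1.015113 = 62.4294
Value of long forward = (F − K)·e^(−rT) = (62.4294 − 66.27) · e^(−0.0493·12/12)
= -3.8406 × 0.951896 = -3.66
Short position value = −(long value) = ₹3.66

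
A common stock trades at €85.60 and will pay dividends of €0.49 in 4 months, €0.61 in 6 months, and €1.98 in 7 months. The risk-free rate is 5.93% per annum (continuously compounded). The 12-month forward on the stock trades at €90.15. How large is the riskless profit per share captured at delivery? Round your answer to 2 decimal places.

PV(dividends) I = 0.49·e^(−0.0593·4/12) + 0.61·e^(−0.0593·6/12) + 1.98·e^(−0.0593·7/12) = 2.9853
Fair forward F* = (S − I)·e^(rT) = (85.60 − 2.9853)·e^0.059300 = 82.6147 × 1.061094 = 87.6620
Market €90.15 > fair 87.6620: forward overpriced → cash-and-carry (borrow at r, buy the stock and collect the dividends, short the forward).
Profit at T = |F_mkt − F*| = |90.15 − 87.6620| = €2.49 per share

€2.49 per share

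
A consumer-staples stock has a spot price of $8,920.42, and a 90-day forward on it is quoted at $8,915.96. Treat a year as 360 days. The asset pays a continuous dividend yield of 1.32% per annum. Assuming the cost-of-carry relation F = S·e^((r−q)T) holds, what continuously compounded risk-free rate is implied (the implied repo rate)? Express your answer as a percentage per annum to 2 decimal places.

From F = S·e^((r−q)T): (r − q) = ln(F/S)/T
ln(8915.96/8920.42) = ln(0.999500) = -0.000500
(r − q) = -0.000500 / (90/360) = -0.002000
r = ln(F/S)/T + q = -0.002000 + 0.0132 = 0.011200
r = 1.12%

1.12%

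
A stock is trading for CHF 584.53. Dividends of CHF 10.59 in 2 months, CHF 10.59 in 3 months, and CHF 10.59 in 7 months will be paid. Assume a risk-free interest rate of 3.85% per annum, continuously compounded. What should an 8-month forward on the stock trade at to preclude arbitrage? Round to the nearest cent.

PV(dividends) I = 10.59·e^(−0.0385·2/12) + 10.59·e^(−0.0385·3/12) + 10.59·e^(−0.0385·7/12)
I = 10.5223 + 10.4886 + 10.3548 = 31.3657
F = (S − I)·e^(rT) = (584.53 − 31.3657) · e^(0.0385·8/12)
= 553.1643 · e^0.025667 = 553.1643 × 1.025999 = CHF 567.55

CHF 567.55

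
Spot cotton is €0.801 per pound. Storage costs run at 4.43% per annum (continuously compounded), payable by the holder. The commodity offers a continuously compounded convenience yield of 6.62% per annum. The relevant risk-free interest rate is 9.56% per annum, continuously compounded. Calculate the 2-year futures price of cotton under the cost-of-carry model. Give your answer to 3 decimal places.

€0.928 per pound

Net carry = r + u − y = 0.0956 + 0.0443 − 0.0662 = 0.0737
F = S·e^((r+u−y)T) = 0.801 · e^(0.0737 × 2) = 0.801 · e^0.147400
= 0.801 × 1.158817 = €0.928 per pound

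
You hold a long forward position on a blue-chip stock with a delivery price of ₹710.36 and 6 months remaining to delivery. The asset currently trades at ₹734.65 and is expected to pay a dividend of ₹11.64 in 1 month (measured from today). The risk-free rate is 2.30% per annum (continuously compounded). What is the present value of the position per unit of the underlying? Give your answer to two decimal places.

PV(remaining dividends) I = 11.64·e^(−0.0230·1/12) = 11.6177
Current forward F = (S − I)·e^(rT) = (734.65 − 11.6177)·e^(0.0230·6/12) = 723.0323 × 1.011566 = 731.3949
Value (long) = (F − K)·e^(−rT) = (731.3949 − 710.36) × 0.988566 = 20.7944
Value = ₹20.79

₹20.79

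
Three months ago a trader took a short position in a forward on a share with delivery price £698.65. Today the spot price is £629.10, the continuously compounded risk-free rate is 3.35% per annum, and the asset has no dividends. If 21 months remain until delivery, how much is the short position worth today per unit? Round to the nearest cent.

Current fair forward for the remaining 21 months: F = S·e^(r·T), r = 0.0335
F = 629.10 · e^(0.0335 × 21/12) = 629.10 × 1.060378 = 667.0838
Value of long forward = (F − K)·e^(−rT) = (667.0838 − 698.65) · e^(−0.0335·21/12)
= -31.5662 × 0.943060 = -29.77
Short position value = −(long value) = £29.77

£29.77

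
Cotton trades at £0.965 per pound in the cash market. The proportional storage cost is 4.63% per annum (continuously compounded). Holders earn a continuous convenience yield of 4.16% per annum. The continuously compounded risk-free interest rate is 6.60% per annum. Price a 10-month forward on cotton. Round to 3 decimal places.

Net carry = r + u − y = 0.0660 + 0.0463 − 0.0416 = 0.0707
F = S·e^((r+u−y)T) = 0.965 · e^(0.0707 × 10/12) = 0.965 · e^0.058917
= 0.965 × 1.060687 = £1.024 per pound

£1.024 per pound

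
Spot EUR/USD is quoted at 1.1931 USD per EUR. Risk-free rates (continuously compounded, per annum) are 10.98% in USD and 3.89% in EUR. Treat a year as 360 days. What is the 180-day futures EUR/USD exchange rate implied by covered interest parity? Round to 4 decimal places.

F = S·e^((r_USD − r_EUR)T) = 1.1931 · e^((0.1098 − 0.0389) × 180/360)
= 1.1931 · e^0.035450 = 1.1931 × 1.036086
F = 1.2362 USD per EUR

1.2362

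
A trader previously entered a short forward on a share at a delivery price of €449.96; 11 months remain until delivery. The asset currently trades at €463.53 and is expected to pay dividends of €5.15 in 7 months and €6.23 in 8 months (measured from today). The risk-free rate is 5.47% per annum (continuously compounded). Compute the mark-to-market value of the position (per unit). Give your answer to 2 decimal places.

-€24.58

PV(remaining dividends) I = 5.15·e^(−0.0547·7/12) + 6.23·e^(−0.0547·8/12) = 10.9952
Current forward F = (S − I)·e^(rT) = (463.53 − 10.9952)·e^(0.0547·11/12) = 452.5348 × 1.051420 = 475.8041
Value (long) = (F − K)·e^(−rT) = (475.8041 − 449.96) × 0.951095 = 24.5802
Short position value = −(long value) = -€24.58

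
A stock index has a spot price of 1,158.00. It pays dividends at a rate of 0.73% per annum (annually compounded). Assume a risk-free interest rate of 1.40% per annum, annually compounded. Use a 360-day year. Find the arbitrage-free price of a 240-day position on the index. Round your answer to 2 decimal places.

1,163.13

F = S · (1+r)^T / (1+q)^T
= 1158.00 × 1.00931169 / 1.00486076 = 1158.00 × 1.00442940
F = 1,163.13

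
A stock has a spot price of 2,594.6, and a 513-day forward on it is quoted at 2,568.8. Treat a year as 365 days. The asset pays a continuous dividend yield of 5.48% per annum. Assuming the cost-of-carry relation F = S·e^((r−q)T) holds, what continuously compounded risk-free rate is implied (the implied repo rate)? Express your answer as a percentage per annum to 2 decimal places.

4.77%

From F = S·e^((r−q)T): (r − q) = ln(F/S)/T
ln(2568.8/2594.6) = ln(0.990056) = -0.009994
(r − q) = -0.009994 / (513/365) = -0.007111
r = ln(F/S)/T + q = -0.007111 + 0.0548 = 0.047689
r = 4.77%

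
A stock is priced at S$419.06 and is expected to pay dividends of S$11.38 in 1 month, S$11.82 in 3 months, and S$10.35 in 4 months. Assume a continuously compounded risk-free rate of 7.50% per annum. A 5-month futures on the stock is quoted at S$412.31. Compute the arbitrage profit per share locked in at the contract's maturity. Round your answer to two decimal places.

S$14.00 per share

PV(dividends) I = 11.38·e^(−0.0750·1/12) + 11.82·e^(−0.0750·3/12) + 10.35·e^(−0.0750·4/12) = 33.0040
Fair futures F* = (S − I)·e^(rT) = (419.06 − 33.0040)·e^0.031250 = 386.0560 × 1.031743 = 398.3106
Market S$412.31 > fair 398.3106: forward overpriced → cash-and-carry (borrow at r, buy the stock and collect the dividends, short the forward).
Profit at T = |F_mkt − F*| = |412.31 − 398.3106| = S$14.00 per share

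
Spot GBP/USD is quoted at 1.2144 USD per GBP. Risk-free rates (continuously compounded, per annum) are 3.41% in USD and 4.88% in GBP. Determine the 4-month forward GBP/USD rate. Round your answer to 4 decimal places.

1.2085

F = S·e^((r_USD − r_GBP)T) = 1.2144 · e^((0.0341 − 0.0488) × 4/12)
= 1.2144 · e^-0.004900 = 1.2144 × 0.995112
F = 1.2085 USD per GBP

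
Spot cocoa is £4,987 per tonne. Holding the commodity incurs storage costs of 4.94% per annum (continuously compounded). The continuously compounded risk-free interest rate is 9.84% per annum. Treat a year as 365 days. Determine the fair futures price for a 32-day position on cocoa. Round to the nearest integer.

Net carry = r + u − y = 0.0984 + 0.0494 − 0.0000 = 0.1478
F = S·e^((r+u−y)T) = 4987 · e^(0.1478 × 32/365) = 4987 · e^0.012958
= 4987 × 1.013042 = £5,052 per tonne

£5,052 per tonne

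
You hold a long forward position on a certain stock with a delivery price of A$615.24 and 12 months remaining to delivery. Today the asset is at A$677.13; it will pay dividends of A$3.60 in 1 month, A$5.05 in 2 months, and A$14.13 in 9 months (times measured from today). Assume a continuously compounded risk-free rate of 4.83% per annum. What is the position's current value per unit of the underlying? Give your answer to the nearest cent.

A$68.68

PV(remaining dividends) I = 3.60·e^(−0.0483·1/12) + 5.05·e^(−0.0483·2/12) + 14.13·e^(−0.0483·9/12) = 22.2224
Current forward F = (S − I)·e^(rT) = (677.13 − 22.2224)·e^(0.0483·12/12) = 654.9076 × 1.049485 = 687.3157
Value (long) = (F − K)·e^(−rT) = (687.3157 − 615.24) × 0.952848 = 68.6772
Value = A$68.68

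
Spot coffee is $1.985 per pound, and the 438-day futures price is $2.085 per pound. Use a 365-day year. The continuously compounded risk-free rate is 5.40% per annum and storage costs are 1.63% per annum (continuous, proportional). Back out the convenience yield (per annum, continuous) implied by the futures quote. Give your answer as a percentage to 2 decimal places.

F = S·e^((r+u−y)T) ⇒ (r+u−y) = ln(F/S)/T
ln(2.085/1.985) = 0.049150; /T ⇒ 0.040958
y = r + u − ln(F/S)/T = 0.0540 + 0.0163 − 0.040958 = 0.029342
y = 2.93%

2.93%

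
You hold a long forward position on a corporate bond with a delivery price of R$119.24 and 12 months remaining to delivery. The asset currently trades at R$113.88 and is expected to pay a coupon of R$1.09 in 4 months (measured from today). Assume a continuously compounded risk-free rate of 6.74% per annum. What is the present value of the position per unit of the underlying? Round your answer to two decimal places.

PV(remaining coupons) I = 1.09·e^(−0.0674·4/12) = 1.0658
Current forward F = (S − I)·e^(rT) = (113.88 − 1.0658)·e^(0.0674·12/12) = 112.8142 × 1.069723 = 120.6799
Value (long) = (F − K)·e^(−rT) = (120.6799 − 119.24) × 0.934821 = 1.3460
Value = R$1.35

R$1.35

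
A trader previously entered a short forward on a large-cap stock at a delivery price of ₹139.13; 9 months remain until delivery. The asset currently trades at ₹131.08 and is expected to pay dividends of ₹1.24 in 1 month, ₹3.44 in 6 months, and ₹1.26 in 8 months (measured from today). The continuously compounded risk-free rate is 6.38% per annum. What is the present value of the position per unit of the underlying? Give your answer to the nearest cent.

₹7.32

PV(remaining dividends) I = 1.24·e^(−0.0638·1/12) + 3.44·e^(−0.0638·6/12) + 1.26·e^(−0.0638·8/12) = 5.7730
Current forward F = (S − I)·e^(rT) = (131.08 − 5.7730)·e^(0.0638·9/12) = 125.3070 × 1.049013 = 131.4487
Value (long) = (F − K)·e^(−rT) = (131.4487 − 139.13) × 0.953277 = -7.3224
Short position value = −(long value) = ₹7.32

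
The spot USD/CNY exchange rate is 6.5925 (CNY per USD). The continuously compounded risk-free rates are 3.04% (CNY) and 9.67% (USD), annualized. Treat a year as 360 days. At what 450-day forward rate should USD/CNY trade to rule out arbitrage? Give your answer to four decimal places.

6.0682

F = S·e^((r_CNY − r_USD)T) = 6.5925 · e^((0.0304 − 0.0967) × 450/360)
= 6.5925 · e^-0.082875 = 6.5925 × 0.920466
F = 6.0682 CNY per USD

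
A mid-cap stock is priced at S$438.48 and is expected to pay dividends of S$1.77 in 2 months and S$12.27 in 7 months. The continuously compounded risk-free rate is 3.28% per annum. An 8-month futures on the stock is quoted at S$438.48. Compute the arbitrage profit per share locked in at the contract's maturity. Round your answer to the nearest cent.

S$4.41 per share

PV(dividends) I = 1.77·e^(−0.0328·2/12) + 12.27·e^(−0.0328·7/12) = 13.7978
Fair futures F* = (S − I)·e^(rT) = (438.48 − 13.7978)·e^0.021867 = 424.6822 × 1.022108 = 434.0711
Market S$438.48 > fair 434.0711: forward overpriced → cash-and-carry (borrow at r, buy the stock and collect the dividends, short the forward).
Profit at T = |F_mkt − F*| = |438.48 − 434.0711| = S$4.41 per share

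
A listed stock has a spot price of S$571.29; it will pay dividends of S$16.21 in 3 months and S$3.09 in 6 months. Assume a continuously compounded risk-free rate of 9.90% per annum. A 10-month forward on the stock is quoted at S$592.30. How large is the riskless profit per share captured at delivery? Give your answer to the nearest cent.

PV(dividends) I = 16.21·e^(−0.0990·3/12) + 3.09·e^(−0.0990·6/12) = 18.7545
Fair forward F* = (S − I)·e^(rT) = (571.29 − 18.7545)·e^0.082500 = 552.5355 × 1.085999 = 600.0530
Market S$592.30 < fair 600.0530: forward underpriced → reverse cash-and-carry (short the stock, invest proceeds at r, pay the dividends, go long the forward).
Profit at T = |F_mkt − F*| = |592.30 − 600.0530| = S$7.75 per share

S$7.75 per share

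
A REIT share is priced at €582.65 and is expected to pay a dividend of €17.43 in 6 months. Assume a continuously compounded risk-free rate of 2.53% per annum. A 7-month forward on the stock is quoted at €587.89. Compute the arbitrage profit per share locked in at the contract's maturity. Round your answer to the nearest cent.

€14.04 per share

PV(dividends) I = 17.43·e^(−0.0253·6/12) = 17.2109
Fair forward F* = (S − I)·e^(rT) = (582.65 − 17.2109)·e^0.014758 = 565.4391 × 1.014867 = 573.8455
Market €587.89 > fair 573.8455: forward overpriced → cash-and-carry (borrow at r, buy the stock and collect the dividends, short the forward).
Profit at T = |F_mkt − F*| = |587.89 − 573.8455| = €14.04 per share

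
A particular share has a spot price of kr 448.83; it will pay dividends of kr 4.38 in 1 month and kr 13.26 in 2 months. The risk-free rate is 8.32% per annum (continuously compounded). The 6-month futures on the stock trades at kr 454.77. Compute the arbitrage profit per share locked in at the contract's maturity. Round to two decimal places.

PV(dividends) I = 4.38·e^(−0.0832·1/12) + 13.26·e^(−0.0832·2/12) = 17.4271
Fair futures F* = (S − I)·e^(rT) = (448.83 − 17.4271)·e^0.041600 = 431.4029 × 1.042477 = 449.7276
Market kr 454.77 > fair 449.7276: forward overpriced → cash-and-carry (borrow at r, buy the stock and collect the dividends, short the forward).
Profit at T = |F_mkt − F*| = |454.77 − 449.7276| = kr 5.04 per share

kr 5.04 per share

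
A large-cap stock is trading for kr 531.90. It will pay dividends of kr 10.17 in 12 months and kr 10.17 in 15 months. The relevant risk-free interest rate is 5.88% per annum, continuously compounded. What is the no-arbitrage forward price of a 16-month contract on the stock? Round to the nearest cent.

kr 554.69

PV(dividends) I = 10.17·e^(−0.0588·12/12) + 10.17·e^(−0.0588·15/12)
I = 9.5892 + 9.4493 = 19.0385
F = (S − I)·e^(rT) = (531.90 − 19.0385) · e^(0.0588·16/12)
= 512.8615 · e^0.078400 = 512.8615 × 1.081555 = kr 554.69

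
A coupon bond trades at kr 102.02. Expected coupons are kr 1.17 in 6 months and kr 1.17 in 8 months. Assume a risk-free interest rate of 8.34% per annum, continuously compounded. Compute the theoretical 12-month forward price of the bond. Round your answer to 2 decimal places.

PV(coupons) I = 1.17·e^(−0.0834·6/12) + 1.17·e^(−0.0834·8/12)
I = 1.1222 + 1.1067 = 2.2289
F = (S − I)·e^(rT) = (102.02 − 2.2289) · e^(0.0834·12/12)
= 99.7911 · e^0.083400 = 99.7911 × 1.086977 = kr 108.47

kr 108.47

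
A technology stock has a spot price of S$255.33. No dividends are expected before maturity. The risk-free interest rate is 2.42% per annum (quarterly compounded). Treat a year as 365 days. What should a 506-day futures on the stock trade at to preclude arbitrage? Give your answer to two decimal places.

S$264.01

F = S · (1+r/4)^(4T)
= 255.33 × 1.034013
F = S$264.01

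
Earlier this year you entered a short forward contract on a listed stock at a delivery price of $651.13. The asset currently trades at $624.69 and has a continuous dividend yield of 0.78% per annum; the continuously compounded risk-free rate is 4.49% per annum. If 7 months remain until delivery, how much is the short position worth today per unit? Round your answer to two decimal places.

$12.44

Current fair forward for the remaining 7 months: F = S·e^((r − q)·T), (r − q) = 0.0449 − 0.0078 = 0.0371
F = 624.69 · e^(0.0371 × 7/12) = 624.69 × 1.021878 = 638.3570
Value of long forward = (F − K)·e^(−rT) = (638.3570 − 651.13) · e^(−0.0449·7/12)
= -12.7730 × 0.974148 = -12.44
Short position value = −(long value) = $12.44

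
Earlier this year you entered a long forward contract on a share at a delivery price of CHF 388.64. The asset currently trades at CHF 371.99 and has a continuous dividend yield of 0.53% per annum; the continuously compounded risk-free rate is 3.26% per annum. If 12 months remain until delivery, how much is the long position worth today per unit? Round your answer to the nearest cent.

-CHF 6.15

Current fair forward for the remaining 12 months: F = S·e^((r − q)·T), (r − q) = 0.0326 − 0.0053 = 0.0273
F = 371.99 · e^(0.0273 × 12/12) = 371.99 × 1.027676 = 382.2852
Value of long forward = (F − K)·e^(−rT) = (382.2852 − 388.64) · e^(−0.0326·12/12)
= -6.3548 × 0.967926 = -6.15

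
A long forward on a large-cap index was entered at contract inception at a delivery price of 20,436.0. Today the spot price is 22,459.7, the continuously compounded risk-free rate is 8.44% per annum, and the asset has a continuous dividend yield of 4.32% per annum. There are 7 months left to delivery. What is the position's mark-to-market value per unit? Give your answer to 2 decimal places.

Current fair forward for the remaining 7 months: F = S·e^((r − q)·T), (r − q) = 0.0844 − 0.0432 = 0.0412
F = 22459.7 · e^(0.0412 × 7/12) = 22459.7 × 1.02432446 = 23006.0201
Value of long forward = (F − K)·e^(−rT) = (23006.0201 − 20436.0) · e^(−0.0844·7/12)
= 2570.0201 × 0.95195898 = 2446.55

2446.55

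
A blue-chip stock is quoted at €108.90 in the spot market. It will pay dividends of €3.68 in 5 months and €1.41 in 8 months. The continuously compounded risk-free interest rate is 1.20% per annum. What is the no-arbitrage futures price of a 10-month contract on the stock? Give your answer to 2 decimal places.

€104.88

PV(dividends) I = 3.68·e^(−0.0120·5/12) + 1.41·e^(−0.0120·8/12)
I = 3.6616 + 1.3988 = 5.0604
F = (S − I)·e^(rT) = (108.90 − 5.0604) · e^(0.0120·10/12)
= 103.8396 · e^0.010000 = 103.8396 × 1.010050 = €104.88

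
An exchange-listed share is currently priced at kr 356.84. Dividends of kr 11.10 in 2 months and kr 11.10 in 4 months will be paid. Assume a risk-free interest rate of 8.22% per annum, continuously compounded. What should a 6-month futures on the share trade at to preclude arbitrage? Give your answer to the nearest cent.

kr 349.15

PV(dividends) I = 11.10·e^(−0.0822·2/12) + 11.10·e^(−0.0822·4/12)
I = 10.9490 + 10.8000 = 21.7490
F = (S − I)·e^(rT) = (356.84 − 21.7490) · e^(0.0822·6/12)
= 335.0910 · e^0.041100 = 335.0910 × 1.041956 = kr 349.15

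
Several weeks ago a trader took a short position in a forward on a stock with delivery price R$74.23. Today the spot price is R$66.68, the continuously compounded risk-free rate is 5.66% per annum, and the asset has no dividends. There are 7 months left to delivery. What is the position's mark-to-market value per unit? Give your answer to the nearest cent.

R$5.14

Current fair forward for the remaining 7 months: F = S·e^(r·T), r = 0.0566
F = 66.68 · e^(0.0566 × 7/12) = 66.68 × 1.033568 = 68.9183
Value of long forward = (F − K)·e^(−rT) = (68.9183 − 74.23) · e^(−0.0566·7/12)
= -5.3117 × 0.967522 = -5.14
Short position value = −(long value) = R$5.14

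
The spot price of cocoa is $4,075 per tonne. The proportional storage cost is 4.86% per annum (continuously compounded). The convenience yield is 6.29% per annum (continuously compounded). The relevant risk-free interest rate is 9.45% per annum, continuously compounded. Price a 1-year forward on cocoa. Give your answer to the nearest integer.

$4,415 per tonne

Net carry = r + u − y = 0.0945 + 0.0486 − 0.0629 = 0.0802
F = S·e^((r+u−y)T) = 4075 · e^(0.0802 × 1) = 4075 · e^0.080200
= 4075 × 1.083504 = $4,415 per tonne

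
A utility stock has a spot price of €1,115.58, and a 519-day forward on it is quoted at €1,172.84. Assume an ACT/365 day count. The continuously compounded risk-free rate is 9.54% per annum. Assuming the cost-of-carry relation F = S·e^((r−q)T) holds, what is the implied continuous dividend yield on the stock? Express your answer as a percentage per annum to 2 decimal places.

6.02%

From F = S·e^((r−q)T): (r − q) = ln(F/S)/T
ln(1172.84/1115.58) = ln(1.051328) = 0.050054
(r − q) = 0.050054 / (519/365) = 0.035202
q = r − ln(F/S)/T = 0.0954 − 0.035202 = 0.060198
q = 6.02%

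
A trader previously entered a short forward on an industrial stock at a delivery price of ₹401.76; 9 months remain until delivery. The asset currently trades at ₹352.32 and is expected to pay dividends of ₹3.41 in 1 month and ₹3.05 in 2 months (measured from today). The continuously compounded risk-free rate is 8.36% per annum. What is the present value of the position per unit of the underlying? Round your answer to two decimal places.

₹31.42

PV(remaining dividends) I = 3.41·e^(−0.0836·1/12) + 3.05·e^(−0.0836·2/12) = 6.3941
Current forward F = (S − I)·e^(rT) = (352.32 − 6.3941)·e^(0.0836·9/12) = 345.9259 × 1.064707 = 368.3097
Value (long) = (F − K)·e^(−rT) = (368.3097 − 401.76) × 0.939225 = -31.4174
Short position value = −(long value) = ₹31.42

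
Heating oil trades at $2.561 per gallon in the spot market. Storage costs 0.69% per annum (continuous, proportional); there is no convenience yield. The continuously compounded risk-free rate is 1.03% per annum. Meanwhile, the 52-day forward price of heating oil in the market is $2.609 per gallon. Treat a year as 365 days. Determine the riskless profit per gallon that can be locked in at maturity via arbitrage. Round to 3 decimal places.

Fair forward: F* = S·e^(carry·T), with carry = (r + u) = 0.0103 + 0.0069 = 0.0172
F* = 2.561 · e^(0.0172 × 52/365) = 2.561 · e^0.002450 = 2.561 × 1.002453 = $2.5673
Market $2.609 > fair $2.5673: forward overpriced → cash-and-carry (buy spot, short the forward).
At maturity, profit = |F_mkt − F*| = |2.609 − 2.5673| = $0.042 per gallon

$0.042 per gallon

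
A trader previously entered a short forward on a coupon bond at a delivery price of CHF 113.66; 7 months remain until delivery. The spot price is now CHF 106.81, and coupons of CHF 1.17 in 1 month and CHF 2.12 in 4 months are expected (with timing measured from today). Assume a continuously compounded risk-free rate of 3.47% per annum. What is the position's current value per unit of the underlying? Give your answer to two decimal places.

PV(remaining coupons) I = 1.17·e^(−0.0347·1/12) + 2.12·e^(−0.0347·4/12) = 3.2622
Current forward F = (S − I)·e^(rT) = (106.81 − 3.2622)·e^(0.0347·7/12) = 103.5478 × 1.020448 = 105.6651
Value (long) = (F − K)·e^(−rT) = (105.6651 − 113.66) × 0.979962 = -7.8347
Short position value = −(long value) = CHF 7.83

CHF 7.83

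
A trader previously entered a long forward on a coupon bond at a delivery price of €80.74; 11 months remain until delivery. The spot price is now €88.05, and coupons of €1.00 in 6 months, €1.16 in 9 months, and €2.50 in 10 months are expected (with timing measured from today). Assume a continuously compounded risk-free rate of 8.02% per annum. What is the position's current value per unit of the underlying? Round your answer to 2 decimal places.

€8.64

PV(remaining coupons) I = 1.00·e^(−0.0802·6/12) + 1.16·e^(−0.0802·9/12) + 2.50·e^(−0.0802·10/12) = 4.3914
Current forward F = (S − I)·e^(rT) = (88.05 − 4.3914)·e^(0.0802·11/12) = 83.6586 × 1.076286 = 90.0406
Value (long) = (F − K)·e^(−rT) = (90.0406 − 80.74) × 0.929121 = 8.6414
Value = €8.64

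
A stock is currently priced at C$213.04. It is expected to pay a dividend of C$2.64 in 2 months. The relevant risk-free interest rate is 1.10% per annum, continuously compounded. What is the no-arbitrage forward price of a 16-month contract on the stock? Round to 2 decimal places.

PV(dividends) I = 2.64·e^(−0.0110·2/12)
I = 2.6352
F = (S − I)·e^(rT) = (213.04 − 2.6352) · e^(0.0110·16/12)
= 210.4048 · e^0.014667 = 210.4048 × 1.014775 = C$213.51

C$213.51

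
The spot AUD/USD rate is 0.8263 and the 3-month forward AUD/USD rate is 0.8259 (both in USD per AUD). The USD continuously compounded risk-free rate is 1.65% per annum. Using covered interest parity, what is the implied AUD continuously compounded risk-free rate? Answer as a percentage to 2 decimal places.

F = S·e^((r_USD − r_AUD)T) ⇒ r_AUD = r_USD − ln(F/S)/T
ln(0.8259/0.8263) = -0.000484; /(3/12) = -0.001936
r_AUD = 0.0165 + 0.001936 = 0.018436
r_AUD = 1.84%

1.84%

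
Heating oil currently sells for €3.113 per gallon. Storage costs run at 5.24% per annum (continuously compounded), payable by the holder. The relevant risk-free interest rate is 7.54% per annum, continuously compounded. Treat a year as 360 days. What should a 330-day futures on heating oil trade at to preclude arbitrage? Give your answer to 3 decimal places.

Net carry = r + u − y = 0.0754 + 0.0524 − 0.0000 = 0.1278
F = S·e^((r+u−y)T) = 3.113 · e^(0.1278 × 330/360) = 3.113 · e^0.117150
= 3.113 × 1.124288 = €3.500 per gallon

€3.500 per gallon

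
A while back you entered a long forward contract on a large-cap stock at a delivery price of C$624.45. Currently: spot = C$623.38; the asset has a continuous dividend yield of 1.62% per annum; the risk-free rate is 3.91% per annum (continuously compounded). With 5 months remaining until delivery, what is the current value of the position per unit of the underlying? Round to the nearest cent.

Current fair forward for the remaining 5 months: F = S·e^((r − q)·T), (r − q) = 0.0391 − 0.0162 = 0.0229
F = 623.38 · e^(0.0229 × 5/12) = 623.38 × 1.009587 = 629.3563
Value of long forward = (F − K)·e^(−rT) = (629.3563 − 624.45) · e^(−0.0391·5/12)
= 4.9063 × 0.983840 = 4.83

C$4.83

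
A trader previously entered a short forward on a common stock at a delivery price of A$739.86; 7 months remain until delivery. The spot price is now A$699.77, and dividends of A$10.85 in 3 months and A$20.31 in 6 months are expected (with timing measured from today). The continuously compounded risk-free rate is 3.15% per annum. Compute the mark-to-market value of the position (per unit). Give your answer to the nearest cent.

A$57.38

PV(remaining dividends) I = 10.85·e^(−0.0315·3/12) + 20.31·e^(−0.0315·6/12) = 30.7575
Current forward F = (S − I)·e^(rT) = (699.77 − 30.7575)·e^(0.0315·7/12) = 669.0125 × 1.018545 = 681.4193
Value (long) = (F − K)·e^(−rT) = (681.4193 − 739.86) × 0.981793 = -57.3767
Short position value = −(long value) = A$57.38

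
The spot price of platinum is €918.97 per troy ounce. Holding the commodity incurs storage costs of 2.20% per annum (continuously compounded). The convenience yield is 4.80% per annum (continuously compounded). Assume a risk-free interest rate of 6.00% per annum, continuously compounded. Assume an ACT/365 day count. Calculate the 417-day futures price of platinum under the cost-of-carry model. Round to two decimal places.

€955.37 per troy ounce

Net carry = r + u − y = 0.0600 + 0.0220 − 0.0480 = 0.0340
F = S·e^((r+u−y)T) = 918.97 · e^(0.0340 × 417/365) = 918.97 · e^0.038844
= 918.97 × 1.039608 = €955.37 per troy ounce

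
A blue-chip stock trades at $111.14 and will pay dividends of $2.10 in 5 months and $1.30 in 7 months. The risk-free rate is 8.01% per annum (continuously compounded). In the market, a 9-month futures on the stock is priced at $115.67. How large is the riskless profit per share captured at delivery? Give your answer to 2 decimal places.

PV(dividends) I = 2.10·e^(−0.0801·5/12) + 1.30·e^(−0.0801·7/12) = 3.2717
Fair futures F* = (S − I)·e^(rT) = (111.14 − 3.2717)·e^0.060075 = 107.8683 × 1.061916 = 114.5471
Market $115.67 > fair 114.5471: forward overpriced → cash-and-carry (borrow at r, buy the stock and collect the dividends, short the forward).
Profit at T = |F_mkt − F*| = |115.67 − 114.5471| = $1.12 per share

$1.12 per share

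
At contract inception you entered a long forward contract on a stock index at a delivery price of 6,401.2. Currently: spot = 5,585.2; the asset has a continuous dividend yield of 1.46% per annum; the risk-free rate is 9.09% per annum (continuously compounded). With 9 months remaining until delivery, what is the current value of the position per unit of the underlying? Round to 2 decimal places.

-454.97

Current fair forward for the remaining 9 months: F = S·e^((r − q)·T), (r − q) = 0.0909 − 0.0146 = 0.0763
F = 5585.2 · e^(0.0763 × 9/12) = 5585.2 × 1.05889403 = 5914.1349
Value of long forward = (F − K)·e^(−rT) = (5914.1349 − 6401.2) · e^(−0.0909·9/12)
= -487.0651 × 0.93409699 = -454.97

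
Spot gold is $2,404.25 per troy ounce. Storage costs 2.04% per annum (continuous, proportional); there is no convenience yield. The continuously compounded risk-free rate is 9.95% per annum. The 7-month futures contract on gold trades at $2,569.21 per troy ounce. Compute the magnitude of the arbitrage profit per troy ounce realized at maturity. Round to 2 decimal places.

$9.22 per troy ounce

Fair futures: F* = S·e^(carry·T), with carry = (r + u) = 0.0995 + 0.0204 = 0.1199
F* = 2404.25 · e^(0.1199 × 7/12) = 2404.25 · e^0.06994167 = 2404.25 × 1.07244562 = $2578.4274
Market $2569.21 < fair $2578.4274: forward underpriced → reverse cash-and-carry (short spot, go long the forward).
At maturity, profit = |F_mkt − F*| = |2569.21 − 2578.4274| = $9.22 per troy ounce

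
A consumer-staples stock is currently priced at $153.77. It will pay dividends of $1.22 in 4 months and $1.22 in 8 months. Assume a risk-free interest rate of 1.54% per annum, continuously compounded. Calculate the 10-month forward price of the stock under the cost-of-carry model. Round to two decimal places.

PV(dividends) I = 1.22·e^(−0.0154·4/12) + 1.22·e^(−0.0154·8/12)
I = 1.2138 + 1.2075 = 2.4213
F = (S − I)·e^(rT) = (153.77 − 2.4213) · e^(0.0154·10/12)
= 151.3487 · e^0.012833 = 151.3487 × 1.012916 = $153.30

$153.30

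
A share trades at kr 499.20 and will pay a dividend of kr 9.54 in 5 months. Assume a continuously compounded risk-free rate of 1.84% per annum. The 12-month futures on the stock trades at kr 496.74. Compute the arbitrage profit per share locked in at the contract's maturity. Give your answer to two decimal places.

kr 2.09 per share

PV(dividends) I = 9.54·e^(−0.0184·5/12) = 9.4671
Fair futures F* = (S − I)·e^(rT) = (499.20 − 9.4671)·e^0.018400 = 489.7329 × 1.018570 = 498.8272
Market kr 496.74 < fair 498.8272: forward underpriced → reverse cash-and-carry (short the stock, invest proceeds at r, pay the dividends, go long the forward).
Profit at T = |F_mkt − F*| = |496.74 − 498.8272| = kr 2.09 per share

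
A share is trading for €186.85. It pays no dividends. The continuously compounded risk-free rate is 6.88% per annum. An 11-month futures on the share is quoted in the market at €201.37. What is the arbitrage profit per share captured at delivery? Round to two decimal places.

€2.36 per share

Fair futures: F* = S·e^(carry·T), with carry = r = 0.0688
F* = 186.85 · e^(0.0688 × 11/12) = 186.85 · e^0.063067 = 186.85 × 1.065098 = €199.0136
Market €201.37 > fair €199.0136: forward overpriced → cash-and-carry (buy spot, short the forward).
At maturity, profit = |F_mkt − F*| = |201.37 − 199.0136| = €2.36 per share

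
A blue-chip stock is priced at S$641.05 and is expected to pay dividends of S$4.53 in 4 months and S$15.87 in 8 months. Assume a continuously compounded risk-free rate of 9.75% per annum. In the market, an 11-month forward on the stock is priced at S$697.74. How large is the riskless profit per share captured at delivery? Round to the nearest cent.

PV(dividends) I = 4.53·e^(−0.0975·4/12) + 15.87·e^(−0.0975·8/12) = 19.2564
Fair forward F* = (S − I)·e^(rT) = (641.05 − 19.2564)·e^0.089375 = 621.7936 × 1.093491 = 679.9257
Market S$697.74 > fair 679.9257: forward overpriced → cash-and-carry (borrow at r, buy the stock and collect the dividends, short the forward).
Profit at T = |F_mkt − F*| = |697.74 − 679.9257| = S$17.81 per share

S$17.81 per share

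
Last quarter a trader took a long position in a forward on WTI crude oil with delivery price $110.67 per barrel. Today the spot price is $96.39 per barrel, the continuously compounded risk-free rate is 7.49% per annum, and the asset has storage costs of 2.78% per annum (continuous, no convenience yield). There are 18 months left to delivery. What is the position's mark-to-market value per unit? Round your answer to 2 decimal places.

$1.59 per barrel

Current fair forward for the remaining 18 months: F = S·e^((r + u)·T), (r + u) = 0.0749 + 0.0278 = 0.1027
F = 96.39 · e^(0.1027 × 18/12) = 96.39 × 1.166549 = 112.4437
Value of long forward = (F − K)·e^(−rT) = (112.4437 − 110.67) · e^(−0.0749·18/12)
= 1.7737 × 0.893731 = 1.59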